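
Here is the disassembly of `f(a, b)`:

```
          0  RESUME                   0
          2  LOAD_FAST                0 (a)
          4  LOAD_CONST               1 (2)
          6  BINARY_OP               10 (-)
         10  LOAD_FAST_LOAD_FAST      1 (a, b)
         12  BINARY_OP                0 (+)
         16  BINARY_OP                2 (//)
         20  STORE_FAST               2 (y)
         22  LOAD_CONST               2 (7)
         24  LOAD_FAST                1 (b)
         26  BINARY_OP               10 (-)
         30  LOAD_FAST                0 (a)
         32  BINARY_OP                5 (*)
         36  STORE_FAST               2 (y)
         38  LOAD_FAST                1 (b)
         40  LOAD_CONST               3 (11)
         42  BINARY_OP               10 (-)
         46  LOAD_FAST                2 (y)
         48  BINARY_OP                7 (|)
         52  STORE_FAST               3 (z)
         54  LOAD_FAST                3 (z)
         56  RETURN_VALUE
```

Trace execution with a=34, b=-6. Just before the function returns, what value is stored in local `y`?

LOAD_FAST a → push 34. Stack: [34]
LOAD_CONST → push 2. Stack: [34, 2]
BINARY_OP - → 34 - 2 = 32. Stack: [32]
LOAD_FAST_LOAD_FAST a,b → push 34,-6. Stack: [32, 34, -6]
BINARY_OP + → 34 + -6 = 28. Stack: [32, 28]
BINARY_OP // → 32 // 28 = 1. Stack: [1]
STORE_FAST y → y=1. Stack: []
LOAD_CONST → push 7. Stack: [7]
LOAD_FAST b → push -6. Stack: [7, -6]
BINARY_OP - → 7 - -6 = 13. Stack: [13]
LOAD_FAST a → push 34. Stack: [13, 34]
BINARY_OP * → 13 * 34 = 442. Stack: [442]
STORE_FAST y → y=442. Stack: []
LOAD_FAST b → push -6. Stack: [-6]
LOAD_CONST → push 11. Stack: [-6, 11]
BINARY_OP - → -6 - 11 = -17. Stack: [-17]
LOAD_FAST y → push 442. Stack: [-17, 442]
BINARY_OP | → -17 | 442 = -1. Stack: [-1]
STORE_FAST z → z=-1. Stack: []
LOAD_FAST z → push -1. Stack: [-1]
RETURN_VALUE → return -1.

442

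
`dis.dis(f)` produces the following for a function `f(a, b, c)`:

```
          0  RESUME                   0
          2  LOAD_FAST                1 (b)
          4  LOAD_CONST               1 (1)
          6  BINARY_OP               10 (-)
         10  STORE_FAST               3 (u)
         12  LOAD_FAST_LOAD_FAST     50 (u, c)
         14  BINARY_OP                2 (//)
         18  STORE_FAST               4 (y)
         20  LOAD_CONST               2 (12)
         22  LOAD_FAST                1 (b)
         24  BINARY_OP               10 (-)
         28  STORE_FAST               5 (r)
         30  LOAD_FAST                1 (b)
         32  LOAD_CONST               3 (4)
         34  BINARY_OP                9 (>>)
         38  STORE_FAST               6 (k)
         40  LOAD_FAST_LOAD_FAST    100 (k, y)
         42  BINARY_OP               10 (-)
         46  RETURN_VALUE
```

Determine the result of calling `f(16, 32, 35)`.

2

LOAD_FAST b → push 32. Stack: [32]
LOAD_CONST → push 1. Stack: [32, 1]
BINARY_OP - → 32 - 1 = 31. Stack: [31]
STORE_FAST u → u=31. Stack: []
LOAD_FAST_LOAD_FAST u,c → push 31,35. Stack: [31, 35]
BINARY_OP // → 31 // 35 = 0. Stack: [0]
STORE_FAST y → y=0. Stack: []
LOAD_CONST → push 12. Stack: [12]
LOAD_FAST b → push 32. Stack: [12, 32]
BINARY_OP - → 12 - 32 = -20. Stack: [-20]
STORE_FAST r → r=-20. Stack: []
LOAD_FAST b → push 32. Stack: [32]
LOAD_CONST → push 4. Stack: [32, 4]
BINARY_OP >> → 32 >> 4 = 2. Stack: [2]
STORE_FAST k → k=2. Stack: []
LOAD_FAST_LOAD_FAST k,y → push 2,0. Stack: [2, 0]
BINARY_OP - → 2 - 0 = 2. Stack: [2]
RETURN_VALUE → return 2.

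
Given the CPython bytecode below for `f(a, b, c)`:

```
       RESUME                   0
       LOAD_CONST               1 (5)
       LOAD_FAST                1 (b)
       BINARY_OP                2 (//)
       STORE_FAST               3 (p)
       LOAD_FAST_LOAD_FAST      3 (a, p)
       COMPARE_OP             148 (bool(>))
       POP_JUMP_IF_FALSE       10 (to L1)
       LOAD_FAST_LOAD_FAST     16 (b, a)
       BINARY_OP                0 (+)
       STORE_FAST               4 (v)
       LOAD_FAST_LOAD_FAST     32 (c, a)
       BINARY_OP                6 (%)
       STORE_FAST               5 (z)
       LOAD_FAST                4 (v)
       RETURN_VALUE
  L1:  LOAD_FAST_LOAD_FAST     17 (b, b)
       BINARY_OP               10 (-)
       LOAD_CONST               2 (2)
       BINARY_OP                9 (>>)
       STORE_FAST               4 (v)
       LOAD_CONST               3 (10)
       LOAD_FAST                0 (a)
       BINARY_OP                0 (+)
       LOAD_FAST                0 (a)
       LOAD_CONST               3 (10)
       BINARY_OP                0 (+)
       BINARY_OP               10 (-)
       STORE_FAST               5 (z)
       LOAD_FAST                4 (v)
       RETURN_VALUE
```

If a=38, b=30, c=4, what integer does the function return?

68

LOAD_CONST → push 5. Stack: [5]
LOAD_FAST b → push 30. Stack: [5, 30]
BINARY_OP // → 5 // 30 = 0. Stack: [0]
STORE_FAST p → p=0. Stack: []
LOAD_FAST_LOAD_FAST a,p → push 38,0. Stack: [38, 0]
COMPARE_OP bool(>) → 38 vs 0 = True. Stack: [True]
POP_JUMP_IF_FALSE → pop True; no jump. Stack: []
LOAD_FAST_LOAD_FAST b,a → push 30,38. Stack: [30, 38]
BINARY_OP + → 30 + 38 = 68. Stack: [68]
STORE_FAST v → v=68. Stack: []
LOAD_FAST_LOAD_FAST c,a → push 4,38. Stack: [4, 38]
BINARY_OP % → 4 % 38 = 4. Stack: [4]
STORE_FAST z → z=4. Stack: []
LOAD_FAST v → push 68. Stack: [68]
RETURN_VALUE → return 68.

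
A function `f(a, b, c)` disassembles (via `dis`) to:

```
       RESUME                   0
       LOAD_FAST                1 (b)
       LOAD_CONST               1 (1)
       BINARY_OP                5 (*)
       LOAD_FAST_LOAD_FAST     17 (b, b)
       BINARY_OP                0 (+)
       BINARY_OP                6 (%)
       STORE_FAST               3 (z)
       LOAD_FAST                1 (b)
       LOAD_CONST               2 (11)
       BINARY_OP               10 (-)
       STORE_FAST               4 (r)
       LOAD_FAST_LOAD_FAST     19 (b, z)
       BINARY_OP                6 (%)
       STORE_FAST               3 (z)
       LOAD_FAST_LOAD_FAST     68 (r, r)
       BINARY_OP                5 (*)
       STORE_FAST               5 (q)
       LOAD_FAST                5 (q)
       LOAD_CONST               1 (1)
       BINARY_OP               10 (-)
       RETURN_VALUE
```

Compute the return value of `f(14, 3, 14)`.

63

LOAD_FAST b → push 3. Stack: [3]
LOAD_CONST → push 1. Stack: [3, 1]
BINARY_OP * → 3 * 1 = 3. Stack: [3]
LOAD_FAST_LOAD_FAST b,b → push 3,3. Stack: [3, 3, 3]
BINARY_OP + → 3 + 3 = 6. Stack: [3, 6]
BINARY_OP % → 3 % 6 = 3. Stack: [3]
STORE_FAST z → z=3. Stack: []
LOAD_FAST b → push 3. Stack: [3]
LOAD_CONST → push 11. Stack: [3, 11]
BINARY_OP - → 3 - 11 = -8. Stack: [-8]
STORE_FAST r → r=-8. Stack: []
LOAD_FAST_LOAD_FAST b,z → push 3,3. Stack: [3, 3]
BINARY_OP % → 3 % 3 = 0. Stack: [0]
STORE_FAST z → z=0. Stack: []
LOAD_FAST_LOAD_FAST r,r → push -8,-8. Stack: [-8, -8]
BINARY_OP * → -8 * -8 = 64. Stack: [64]
STORE_FAST q → q=64. Stack: []
LOAD_FAST q → push 64. Stack: [64]
LOAD_CONST → push 1. Stack: [64, 1]
BINARY_OP - → 64 - 1 = 63. Stack: [63]
RETURN_VALUE → return 63.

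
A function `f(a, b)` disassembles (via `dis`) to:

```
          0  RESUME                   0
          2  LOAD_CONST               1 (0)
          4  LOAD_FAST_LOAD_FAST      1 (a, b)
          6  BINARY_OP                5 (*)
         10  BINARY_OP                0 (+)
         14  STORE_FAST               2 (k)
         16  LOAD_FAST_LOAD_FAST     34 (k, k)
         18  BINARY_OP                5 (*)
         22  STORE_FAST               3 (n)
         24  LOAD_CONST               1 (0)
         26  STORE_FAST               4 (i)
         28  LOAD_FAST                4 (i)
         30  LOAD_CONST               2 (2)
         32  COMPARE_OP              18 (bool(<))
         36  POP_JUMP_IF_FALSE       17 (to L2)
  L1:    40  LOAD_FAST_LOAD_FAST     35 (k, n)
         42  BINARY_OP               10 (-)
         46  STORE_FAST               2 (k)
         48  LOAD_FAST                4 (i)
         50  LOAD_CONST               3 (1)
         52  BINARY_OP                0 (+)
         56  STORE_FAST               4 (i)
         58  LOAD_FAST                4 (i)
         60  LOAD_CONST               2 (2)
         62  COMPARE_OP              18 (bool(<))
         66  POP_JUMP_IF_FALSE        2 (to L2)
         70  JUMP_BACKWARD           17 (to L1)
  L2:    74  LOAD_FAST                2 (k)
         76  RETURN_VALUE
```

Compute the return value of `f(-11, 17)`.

-70125

LOAD_CONST → push 0. Stack: [0]
LOAD_FAST_LOAD_FAST a,b → push -11,17. Stack: [0, -11, 17]
BINARY_OP * → -11 * 17 = -187. Stack: [0, -187]
BINARY_OP + → 0 + -187 = -187. Stack: [-187]
STORE_FAST k → k=-187. Stack: []
LOAD_FAST_LOAD_FAST k,k → push -187,-187. Stack: [-187, -187]
BINARY_OP * → -187 * -187 = 34969. Stack: [34969]
STORE_FAST n → n=34969. Stack: []
LOAD_CONST → push 0. Stack: [0]
STORE_FAST i → i=0. Stack: []
LOAD_FAST i → push 0. Stack: [0]
LOAD_CONST → push 2. Stack: [0, 2]
COMPARE_OP bool(<) → 0 vs 2 = True. Stack: [True]
POP_JUMP_IF_FALSE → pop True; no jump. Stack: []
LOAD_FAST_LOAD_FAST k,n → push -187,34969. Stack: [-187, 34969]
BINARY_OP - → -187 - 34969 = -35156. Stack: [-35156]
STORE_FAST k → k=-35156. Stack: []
LOAD_FAST i → push 0. Stack: [0]
LOAD_CONST → push 1. Stack: [0, 1]
BINARY_OP + → 0 + 1 = 1. Stack: [1]
STORE_FAST i → i=1. Stack: []
LOAD_FAST i → push 1. Stack: [1]
LOAD_CONST → push 2. Stack: [1, 2]
COMPARE_OP bool(<) → 1 vs 2 = True. Stack: [True]
POP_JUMP_IF_FALSE → pop True; no jump. Stack: []
LOAD_FAST_LOAD_FAST k,n → push -35156,34969. Stack: [-35156, 34969]
BINARY_OP - → -35156 - 34969 = -70125. Stack: [-70125]
STORE_FAST k → k=-70125. Stack: []
LOAD_FAST i → push 1. Stack: [1]
LOAD_CONST → push 1. Stack: [1, 1]
BINARY_OP + → 1 + 1 = 2. Stack: [2]
STORE_FAST i → i=2. Stack: []
LOAD_FAST i → push 2. Stack: [2]
LOAD_CONST → push 2. Stack: [2, 2]
COMPARE_OP bool(<) → 2 vs 2 = False. Stack: [False]
POP_JUMP_IF_FALSE → pop False; jump. Stack: []
LOAD_FAST k → push -70125. Stack: [-70125]
RETURN_VALUE → return -70125.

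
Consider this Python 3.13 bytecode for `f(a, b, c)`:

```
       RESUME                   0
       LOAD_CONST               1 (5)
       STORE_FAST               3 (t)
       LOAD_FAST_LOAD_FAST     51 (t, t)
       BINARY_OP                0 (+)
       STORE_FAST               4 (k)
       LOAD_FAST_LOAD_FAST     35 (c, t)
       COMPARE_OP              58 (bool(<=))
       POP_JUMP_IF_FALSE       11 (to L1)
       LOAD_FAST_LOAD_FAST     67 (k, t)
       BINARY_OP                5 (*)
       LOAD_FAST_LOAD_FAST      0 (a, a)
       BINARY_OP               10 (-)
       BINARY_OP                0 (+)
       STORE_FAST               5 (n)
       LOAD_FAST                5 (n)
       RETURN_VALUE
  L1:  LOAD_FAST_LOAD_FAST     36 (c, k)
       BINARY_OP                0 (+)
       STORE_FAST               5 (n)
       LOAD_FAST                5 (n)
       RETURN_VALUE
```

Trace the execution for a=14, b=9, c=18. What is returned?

28

LOAD_CONST → push 5. Stack: [5]
STORE_FAST t → t=5. Stack: []
LOAD_FAST_LOAD_FAST t,t → push 5,5. Stack: [5, 5]
BINARY_OP + → 5 + 5 = 10. Stack: [10]
STORE_FAST k → k=10. Stack: []
LOAD_FAST_LOAD_FAST c,t → push 18,5. Stack: [18, 5]
COMPARE_OP bool(<=) → 18 vs 5 = False. Stack: [False]
POP_JUMP_IF_FALSE → pop False; jump. Stack: []
LOAD_FAST_LOAD_FAST c,k → push 18,10. Stack: [18, 10]
BINARY_OP + → 18 + 10 = 28. Stack: [28]
STORE_FAST n → n=28. Stack: []
LOAD_FAST n → push 28. Stack: [28]
RETURN_VALUE → return 28.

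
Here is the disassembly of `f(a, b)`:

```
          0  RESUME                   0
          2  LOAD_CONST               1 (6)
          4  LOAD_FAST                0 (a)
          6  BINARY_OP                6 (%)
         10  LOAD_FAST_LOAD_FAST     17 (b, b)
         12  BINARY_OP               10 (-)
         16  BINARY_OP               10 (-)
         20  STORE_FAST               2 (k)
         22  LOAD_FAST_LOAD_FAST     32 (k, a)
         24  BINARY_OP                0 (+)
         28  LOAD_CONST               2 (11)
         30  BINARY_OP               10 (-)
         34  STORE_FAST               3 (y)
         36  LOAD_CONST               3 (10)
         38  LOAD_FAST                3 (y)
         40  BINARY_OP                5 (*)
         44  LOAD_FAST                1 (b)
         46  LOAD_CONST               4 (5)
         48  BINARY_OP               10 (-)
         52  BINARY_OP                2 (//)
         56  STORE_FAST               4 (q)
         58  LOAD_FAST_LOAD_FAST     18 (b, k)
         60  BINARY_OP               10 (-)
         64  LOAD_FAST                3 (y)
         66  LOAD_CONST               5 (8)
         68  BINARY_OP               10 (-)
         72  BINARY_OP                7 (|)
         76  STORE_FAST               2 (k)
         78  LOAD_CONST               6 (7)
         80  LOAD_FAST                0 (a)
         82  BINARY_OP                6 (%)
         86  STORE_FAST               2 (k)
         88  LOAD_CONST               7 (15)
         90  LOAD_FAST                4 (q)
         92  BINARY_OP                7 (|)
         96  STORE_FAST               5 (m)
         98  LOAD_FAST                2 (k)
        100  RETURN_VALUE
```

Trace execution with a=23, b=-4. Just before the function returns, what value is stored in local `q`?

-20

LOAD_CONST → push 6. Stack: [6]
LOAD_FAST a → push 23. Stack: [6, 23]
BINARY_OP % → 6 % 23 = 6. Stack: [6]
LOAD_FAST_LOAD_FAST b,b → push -4,-4. Stack: [6, -4, -4]
BINARY_OP - → -4 - -4 = 0. Stack: [6, 0]
BINARY_OP - → 6 - 0 = 6. Stack: [6]
STORE_FAST k → k=6. Stack: []
LOAD_FAST_LOAD_FAST k,a → push 6,23. Stack: [6, 23]
BINARY_OP + → 6 + 23 = 29. Stack: [29]
LOAD_CONST → push 11. Stack: [29, 11]
BINARY_OP - → 29 - 11 = 18. Stack: [18]
STORE_FAST y → y=18. Stack: []
LOAD_CONST → push 10. Stack: [10]
LOAD_FAST y → push 18. Stack: [10, 18]
BINARY_OP * → 10 * 18 = 180. Stack: [180]
LOAD_FAST b → push -4. Stack: [180, -4]
LOAD_CONST → push 5. Stack: [180, -4, 5]
BINARY_OP - → -4 - 5 = -9. Stack: [180, -9]
BINARY_OP // → 180 // -9 = -20. Stack: [-20]
STORE_FAST q → q=-20. Stack: []
LOAD_FAST_LOAD_FAST b,k → push -4,6. Stack: [-4, 6]
BINARY_OP - → -4 - 6 = -10. Stack: [-10]
LOAD_FAST y → push 18. Stack: [-10, 18]
LOAD_CONST → push 8. Stack: [-10, 18, 8]
BINARY_OP - → 18 - 8 = 10. Stack: [-10, 10]
BINARY_OP | → -10 | 10 = -2. Stack: [-2]
STORE_FAST k → k=-2. Stack: []
LOAD_CONST → push 7. Stack: [7]
LOAD_FAST a → push 23. Stack: [7, 23]
BINARY_OP % → 7 % 23 = 7. Stack: [7]
STORE_FAST k → k=7. Stack: []
LOAD_CONST → push 15. Stack: [15]
LOAD_FAST q → push -20. Stack: [15, -20]
BINARY_OP | → 15 | -20 = -17. Stack: [-17]
STORE_FAST m → m=-17. Stack: []
LOAD_FAST k → push 7. Stack: [7]
RETURN_VALUE → return 7.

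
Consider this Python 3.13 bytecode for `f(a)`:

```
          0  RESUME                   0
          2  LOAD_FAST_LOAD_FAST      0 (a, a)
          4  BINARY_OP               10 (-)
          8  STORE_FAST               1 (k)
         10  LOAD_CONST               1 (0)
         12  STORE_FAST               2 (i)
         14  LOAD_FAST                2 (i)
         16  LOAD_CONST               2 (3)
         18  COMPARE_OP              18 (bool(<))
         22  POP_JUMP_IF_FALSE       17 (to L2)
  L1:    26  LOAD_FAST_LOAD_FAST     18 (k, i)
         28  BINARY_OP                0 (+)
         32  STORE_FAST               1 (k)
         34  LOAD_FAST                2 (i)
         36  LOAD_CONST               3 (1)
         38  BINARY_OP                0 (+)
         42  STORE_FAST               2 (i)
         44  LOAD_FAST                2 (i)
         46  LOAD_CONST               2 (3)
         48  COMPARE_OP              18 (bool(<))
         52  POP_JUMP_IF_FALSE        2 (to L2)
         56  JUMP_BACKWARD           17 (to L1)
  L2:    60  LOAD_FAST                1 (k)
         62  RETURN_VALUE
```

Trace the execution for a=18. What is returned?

3

LOAD_FAST_LOAD_FAST a,a → push 18,18. Stack: [18, 18]
BINARY_OP - → 18 - 18 = 0. Stack: [0]
STORE_FAST k → k=0. Stack: []
LOAD_CONST → push 0. Stack: [0]
STORE_FAST i → i=0. Stack: []
LOAD_FAST i → push 0. Stack: [0]
LOAD_CONST → push 3. Stack: [0, 3]
COMPARE_OP bool(<) → 0 vs 3 = True. Stack: [True]
POP_JUMP_IF_FALSE → pop True; no jump. Stack: []
LOAD_FAST_LOAD_FAST k,i → push 0,0. Stack: [0, 0]
BINARY_OP + → 0 + 0 = 0. Stack: [0]
STORE_FAST k → k=0. Stack: []
LOAD_FAST i → push 0. Stack: [0]
LOAD_CONST → push 1. Stack: [0, 1]
BINARY_OP + → 0 + 1 = 1. Stack: [1]
STORE_FAST i → i=1. Stack: []
LOAD_FAST i → push 1. Stack: [1]
LOAD_CONST → push 3. Stack: [1, 3]
COMPARE_OP bool(<) → 1 vs 3 = True. Stack: [True]
POP_JUMP_IF_FALSE → pop True; no jump. Stack: []
LOAD_FAST_LOAD_FAST k,i → push 0,1. Stack: [0, 1]
BINARY_OP + → 0 + 1 = 1. Stack: [1]
STORE_FAST k → k=1. Stack: []
LOAD_FAST i → push 1. Stack: [1]
LOAD_CONST → push 1. Stack: [1, 1]
BINARY_OP + → 1 + 1 = 2. Stack: [2]
STORE_FAST i → i=2. Stack: []
LOAD_FAST i → push 2. Stack: [2]
LOAD_CONST → push 3. Stack: [2, 3]
COMPARE_OP bool(<) → 2 vs 3 = True. Stack: [True]
POP_JUMP_IF_FALSE → pop True; no jump. Stack: []
LOAD_FAST_LOAD_FAST k,i → push 1,2. Stack: [1, 2]
BINARY_OP + → 1 + 2 = 3. Stack: [3]
STORE_FAST k → k=3. Stack: []
LOAD_FAST i → push 2. Stack: [2]
LOAD_CONST → push 1. Stack: [2, 1]
BINARY_OP + → 2 + 1 = 3. Stack: [3]
STORE_FAST i → i=3. Stack: []
LOAD_FAST i → push 3. Stack: [3]
LOAD_CONST → push 3. Stack: [3, 3]
COMPARE_OP bool(<) → 3 vs 3 = False. Stack: [False]
POP_JUMP_IF_FALSE → pop False; jump. Stack: []
LOAD_FAST k → push 3. Stack: [3]
RETURN_VALUE → return 3.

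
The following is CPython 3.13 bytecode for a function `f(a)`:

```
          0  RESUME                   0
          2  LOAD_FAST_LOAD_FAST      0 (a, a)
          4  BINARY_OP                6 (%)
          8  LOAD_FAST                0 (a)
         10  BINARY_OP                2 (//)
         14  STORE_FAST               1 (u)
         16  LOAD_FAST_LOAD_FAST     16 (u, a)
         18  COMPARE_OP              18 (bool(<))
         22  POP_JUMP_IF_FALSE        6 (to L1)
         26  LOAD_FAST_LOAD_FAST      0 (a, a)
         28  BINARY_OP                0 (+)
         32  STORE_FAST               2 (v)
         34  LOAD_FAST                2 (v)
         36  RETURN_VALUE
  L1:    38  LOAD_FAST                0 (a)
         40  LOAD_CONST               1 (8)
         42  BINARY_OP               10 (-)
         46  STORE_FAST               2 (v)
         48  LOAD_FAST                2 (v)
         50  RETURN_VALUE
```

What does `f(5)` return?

LOAD_FAST_LOAD_FAST a,a → push 5,5. Stack: [5, 5]
BINARY_OP % → 5 % 5 = 0. Stack: [0]
LOAD_FAST a → push 5. Stack: [0, 5]
BINARY_OP // → 0 // 5 = 0. Stack: [0]
STORE_FAST u → u=0. Stack: []
LOAD_FAST_LOAD_FAST u,a → push 0,5. Stack: [0, 5]
COMPARE_OP bool(<) → 0 vs 5 = True. Stack: [True]
POP_JUMP_IF_FALSE → pop True; no jump. Stack: []
LOAD_FAST_LOAD_FAST a,a → push 5,5. Stack: [5, 5]
BINARY_OP + → 5 + 5 = 10. Stack: [10]
STORE_FAST v → v=10. Stack: []
LOAD_FAST v → push 10. Stack: [10]
RETURN_VALUE → return 10.

10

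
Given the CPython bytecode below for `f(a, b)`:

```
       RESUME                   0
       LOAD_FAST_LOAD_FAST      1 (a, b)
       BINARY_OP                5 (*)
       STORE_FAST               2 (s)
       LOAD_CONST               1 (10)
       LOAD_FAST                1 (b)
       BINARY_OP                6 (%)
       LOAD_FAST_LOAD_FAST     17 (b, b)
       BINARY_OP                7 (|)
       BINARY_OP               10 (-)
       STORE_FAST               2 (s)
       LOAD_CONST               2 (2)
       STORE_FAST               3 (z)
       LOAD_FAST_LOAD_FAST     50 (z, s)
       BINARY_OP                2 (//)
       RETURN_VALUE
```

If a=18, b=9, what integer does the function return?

-1

LOAD_FAST_LOAD_FAST a,b → push 18,9. Stack: [18, 9]
BINARY_OP * → 18 * 9 = 162. Stack: [162]
STORE_FAST s → s=162. Stack: []
LOAD_CONST → push 10. Stack: [10]
LOAD_FAST b → push 9. Stack: [10, 9]
BINARY_OP % → 10 % 9 = 1. Stack: [1]
LOAD_FAST_LOAD_FAST b,b → push 9,9. Stack: [1, 9, 9]
BINARY_OP | → 9 | 9 = 9. Stack: [1, 9]
BINARY_OP - → 1 - 9 = -8. Stack: [-8]
STORE_FAST s → s=-8. Stack: []
LOAD_CONST → push 2. Stack: [2]
STORE_FAST z → z=2. Stack: []
LOAD_FAST_LOAD_FAST z,s → push 2,-8. Stack: [2, -8]
BINARY_OP // → 2 // -8 = -1. Stack: [-1]
RETURN_VALUE → return -1.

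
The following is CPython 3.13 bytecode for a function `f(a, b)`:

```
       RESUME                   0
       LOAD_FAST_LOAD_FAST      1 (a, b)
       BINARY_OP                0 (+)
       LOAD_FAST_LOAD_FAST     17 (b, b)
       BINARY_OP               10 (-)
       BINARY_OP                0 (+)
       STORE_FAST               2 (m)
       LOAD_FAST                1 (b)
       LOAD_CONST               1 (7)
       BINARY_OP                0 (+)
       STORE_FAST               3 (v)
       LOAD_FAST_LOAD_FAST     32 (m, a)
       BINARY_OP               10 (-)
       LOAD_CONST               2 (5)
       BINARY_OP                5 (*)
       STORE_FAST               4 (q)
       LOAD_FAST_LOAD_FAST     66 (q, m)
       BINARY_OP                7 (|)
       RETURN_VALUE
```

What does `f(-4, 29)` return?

153

LOAD_FAST_LOAD_FAST a,b → push -4,29. Stack: [-4, 29]
BINARY_OP + → -4 + 29 = 25. Stack: [25]
LOAD_FAST_LOAD_FAST b,b → push 29,29. Stack: [25, 29, 29]
BINARY_OP - → 29 - 29 = 0. Stack: [25, 0]
BINARY_OP + → 25 + 0 = 25. Stack: [25]
STORE_FAST m → m=25. Stack: []
LOAD_FAST b → push 29. Stack: [29]
LOAD_CONST → push 7. Stack: [29, 7]
BINARY_OP + → 29 + 7 = 36. Stack: [36]
STORE_FAST v → v=36. Stack: []
LOAD_FAST_LOAD_FAST m,a → push 25,-4. Stack: [25, -4]
BINARY_OP - → 25 - -4 = 29. Stack: [29]
LOAD_CONST → push 5. Stack: [29, 5]
BINARY_OP * → 29 * 5 = 145. Stack: [145]
STORE_FAST q → q=145. Stack: []
LOAD_FAST_LOAD_FAST q,m → push 145,25. Stack: [145, 25]
BINARY_OP | → 145 | 25 = 153. Stack: [153]
RETURN_VALUE → return 153.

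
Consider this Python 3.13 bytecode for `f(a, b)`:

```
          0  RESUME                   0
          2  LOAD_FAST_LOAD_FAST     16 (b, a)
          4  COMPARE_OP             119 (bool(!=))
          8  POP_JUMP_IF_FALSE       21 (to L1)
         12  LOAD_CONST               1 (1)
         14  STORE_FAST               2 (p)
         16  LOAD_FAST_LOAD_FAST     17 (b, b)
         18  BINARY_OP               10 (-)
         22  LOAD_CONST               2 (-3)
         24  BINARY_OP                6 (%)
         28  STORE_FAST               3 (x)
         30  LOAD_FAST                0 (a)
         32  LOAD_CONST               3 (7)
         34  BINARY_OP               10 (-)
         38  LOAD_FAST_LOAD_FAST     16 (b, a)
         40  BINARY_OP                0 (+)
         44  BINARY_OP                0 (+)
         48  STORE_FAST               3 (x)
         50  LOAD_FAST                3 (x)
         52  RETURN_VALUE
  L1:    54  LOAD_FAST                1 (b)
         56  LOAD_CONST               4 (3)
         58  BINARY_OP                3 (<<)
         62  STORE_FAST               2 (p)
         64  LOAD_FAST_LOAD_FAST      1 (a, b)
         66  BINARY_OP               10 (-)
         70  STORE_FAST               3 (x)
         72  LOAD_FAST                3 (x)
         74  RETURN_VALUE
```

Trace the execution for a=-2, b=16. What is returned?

5

LOAD_FAST_LOAD_FAST b,a → push 16,-2. Stack: [16, -2]
COMPARE_OP bool(!=) → 16 vs -2 = True. Stack: [True]
POP_JUMP_IF_FALSE → pop True; no jump. Stack: []
LOAD_CONST → push 1. Stack: [1]
STORE_FAST p → p=1. Stack: []
LOAD_FAST_LOAD_FAST b,b → push 16,16. Stack: [16, 16]
BINARY_OP - → 16 - 16 = 0. Stack: [0]
LOAD_CONST → push -3. Stack: [0, -3]
BINARY_OP % → 0 % -3 = 0. Stack: [0]
STORE_FAST x → x=0. Stack: []
LOAD_FAST a → push -2. Stack: [-2]
LOAD_CONST → push 7. Stack: [-2, 7]
BINARY_OP - → -2 - 7 = -9. Stack: [-9]
LOAD_FAST_LOAD_FAST b,a → push 16,-2. Stack: [-9, 16, -2]
BINARY_OP + → 16 + -2 = 14. Stack: [-9, 14]
BINARY_OP + → -9 + 14 = 5. Stack: [5]
STORE_FAST x → x=5. Stack: []
LOAD_FAST x → push 5. Stack: [5]
RETURN_VALUE → return 5.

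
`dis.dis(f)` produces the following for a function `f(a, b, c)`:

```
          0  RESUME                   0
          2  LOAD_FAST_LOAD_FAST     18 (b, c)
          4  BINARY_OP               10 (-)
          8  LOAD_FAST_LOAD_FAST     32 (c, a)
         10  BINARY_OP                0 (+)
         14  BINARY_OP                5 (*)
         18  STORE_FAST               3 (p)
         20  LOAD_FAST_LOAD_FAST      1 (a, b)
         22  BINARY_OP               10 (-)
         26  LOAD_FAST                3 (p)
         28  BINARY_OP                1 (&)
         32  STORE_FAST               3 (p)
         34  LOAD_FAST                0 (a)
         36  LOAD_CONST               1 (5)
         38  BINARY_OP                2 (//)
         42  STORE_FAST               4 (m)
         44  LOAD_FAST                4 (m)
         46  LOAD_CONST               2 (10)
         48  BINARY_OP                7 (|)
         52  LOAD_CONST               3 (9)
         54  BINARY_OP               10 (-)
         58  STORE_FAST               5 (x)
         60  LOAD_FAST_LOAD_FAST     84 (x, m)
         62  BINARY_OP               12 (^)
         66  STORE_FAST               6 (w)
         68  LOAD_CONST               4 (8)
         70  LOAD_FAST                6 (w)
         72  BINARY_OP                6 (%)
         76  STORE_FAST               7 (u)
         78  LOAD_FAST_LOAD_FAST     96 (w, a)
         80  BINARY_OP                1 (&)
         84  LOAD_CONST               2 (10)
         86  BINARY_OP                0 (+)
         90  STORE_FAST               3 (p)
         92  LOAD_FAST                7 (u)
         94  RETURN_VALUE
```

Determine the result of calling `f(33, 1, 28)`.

2

LOAD_FAST_LOAD_FAST b,c → push 1,28. Stack: [1, 28]
BINARY_OP - → 1 - 28 = -27. Stack: [-27]
LOAD_FAST_LOAD_FAST c,a → push 28,33. Stack: [-27, 28, 33]
BINARY_OP + → 28 + 33 = 61. Stack: [-27, 61]
BINARY_OP * → -27 * 61 = -1647. Stack: [-1647]
STORE_FAST p → p=-1647. Stack: []
LOAD_FAST_LOAD_FAST a,b → push 33,1. Stack: [33, 1]
BINARY_OP - → 33 - 1 = 32. Stack: [32]
LOAD_FAST p → push -1647. Stack: [32, -1647]
BINARY_OP & → 32 & -1647 = 0. Stack: [0]
STORE_FAST p → p=0. Stack: []
LOAD_FAST a → push 33. Stack: [33]
LOAD_CONST → push 5. Stack: [33, 5]
BINARY_OP // → 33 // 5 = 6. Stack: [6]
STORE_FAST m → m=6. Stack: []
LOAD_FAST m → push 6. Stack: [6]
LOAD_CONST → push 10. Stack: [6, 10]
BINARY_OP | → 6 | 10 = 14. Stack: [14]
LOAD_CONST → push 9. Stack: [14, 9]
BINARY_OP - → 14 - 9 = 5. Stack: [5]
STORE_FAST x → x=5. Stack: []
LOAD_FAST_LOAD_FAST x,m → push 5,6. Stack: [5, 6]
BINARY_OP ^ → 5 ^ 6 = 3. Stack: [3]
STORE_FAST w → w=3. Stack: []
LOAD_CONST → push 8. Stack: [8]
LOAD_FAST w → push 3. Stack: [8, 3]
BINARY_OP % → 8 % 3 = 2. Stack: [2]
STORE_FAST u → u=2. Stack: []
LOAD_FAST_LOAD_FAST w,a → push 3,33. Stack: [3, 33]
BINARY_OP & → 3 & 33 = 1. Stack: [1]
LOAD_CONST → push 10. Stack: [1, 10]
BINARY_OP + → 1 + 10 = 11. Stack: [11]
STORE_FAST p → p=11. Stack: []
LOAD_FAST u → push 2. Stack: [2]
RETURN_VALUE → return 2.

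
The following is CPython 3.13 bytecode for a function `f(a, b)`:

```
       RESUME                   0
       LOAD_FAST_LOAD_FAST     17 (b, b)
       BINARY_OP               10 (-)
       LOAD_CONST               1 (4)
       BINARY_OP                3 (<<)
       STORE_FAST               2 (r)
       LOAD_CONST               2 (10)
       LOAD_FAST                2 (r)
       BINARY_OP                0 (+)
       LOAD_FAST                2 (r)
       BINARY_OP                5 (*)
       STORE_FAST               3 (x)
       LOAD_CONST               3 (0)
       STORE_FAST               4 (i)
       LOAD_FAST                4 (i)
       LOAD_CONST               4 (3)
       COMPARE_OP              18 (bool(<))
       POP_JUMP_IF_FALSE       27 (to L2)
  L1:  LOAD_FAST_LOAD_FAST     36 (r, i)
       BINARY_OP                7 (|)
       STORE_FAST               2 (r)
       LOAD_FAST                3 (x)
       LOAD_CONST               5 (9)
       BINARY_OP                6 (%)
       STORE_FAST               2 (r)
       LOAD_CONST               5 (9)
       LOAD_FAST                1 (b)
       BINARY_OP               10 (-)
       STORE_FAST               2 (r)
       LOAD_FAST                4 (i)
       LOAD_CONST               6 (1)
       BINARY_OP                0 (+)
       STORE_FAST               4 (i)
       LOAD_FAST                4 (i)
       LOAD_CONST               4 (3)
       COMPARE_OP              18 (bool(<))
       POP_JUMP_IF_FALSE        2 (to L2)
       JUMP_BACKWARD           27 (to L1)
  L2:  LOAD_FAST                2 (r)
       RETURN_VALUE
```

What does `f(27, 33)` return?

LOAD_FAST_LOAD_FAST b,b → push 33,33
BINARY_OP - → 33 - 33 = 0
LOAD_CONST → push 4
BINARY_OP << → 0 << 4 = 0
STORE_FAST r → r=0
LOAD_CONST → push 10
LOAD_FAST r → push 0
BINARY_OP + → 10 + 0 = 10
LOAD_FAST r → push 0
BINARY_OP * → 10 * 0 = 0
STORE_FAST x → x=0
LOAD_CONST → push 0
STORE_FAST i → i=0
LOAD_FAST i → push 0
LOAD_CONST → push 3
COMPARE_OP bool(<) → 0 vs 3 = True
POP_JUMP_IF_FALSE → pop True; no jump
LOAD_FAST_LOAD_FAST r,i → push 0,0
BINARY_OP | → 0 | 0 = 0
STORE_FAST r → r=0
LOAD_FAST x → push 0
LOAD_CONST → push 9
BINARY_OP % → 0 % 9 = 0
STORE_FAST r → r=0
LOAD_CONST → push 9
LOAD_FAST b → push 33
BINARY_OP - → 9 - 33 = -24
STORE_FAST r → r=-24
LOAD_FAST i → push 0
LOAD_CONST → push 1
BINARY_OP + → 0 + 1 = 1
STORE_FAST i → i=1
LOAD_FAST i → push 1
LOAD_CONST → push 3
COMPARE_OP bool(<) → 1 vs 3 = True
POP_JUMP_IF_FALSE → pop True; no jump
LOAD_FAST_LOAD_FAST r,i → push -24,1
BINARY_OP | → -24 | 1 = -23
STORE_FAST r → r=-23
LOAD_FAST x → push 0
LOAD_CONST → push 9
BINARY_OP % → 0 % 9 = 0
STORE_FAST r → r=0
LOAD_CONST → push 9
LOAD_FAST b → push 33
BINARY_OP - → 9 - 33 = -24
STORE_FAST r → r=-24
LOAD_FAST i → push 1
LOAD_CONST → push 1
BINARY_OP + → 1 + 1 = 2
STORE_FAST i → i=2
LOAD_FAST i → push 2
LOAD_CONST → push 3
COMPARE_OP bool(<) → 2 vs 3 = True
POP_JUMP_IF_FALSE → pop True; no jump
LOAD_FAST_LOAD_FAST r,i → push -24,2
BINARY_OP | → -24 | 2 = -22
STORE_FAST r → r=-22
LOAD_FAST x → push 0
LOAD_CONST → push 9
BINARY_OP % → 0 % 9 = 0
STORE_FAST r → r=0
LOAD_CONST → push 9
LOAD_FAST b → push 33
BINARY_OP - → 9 - 33 = -24
STORE_FAST r → r=-24
LOAD_FAST i → push 2
LOAD_CONST → push 1
BINARY_OP + → 2 + 1 = 3
STORE_FAST i → i=3
LOAD_FAST i → push 3
LOAD_CONST → push 3
COMPARE_OP bool(<) → 3 vs 3 = False
POP_JUMP_IF_FALSE → pop False; jump
LOAD_FAST r → push -24
RETURN_VALUE → return -24.

-24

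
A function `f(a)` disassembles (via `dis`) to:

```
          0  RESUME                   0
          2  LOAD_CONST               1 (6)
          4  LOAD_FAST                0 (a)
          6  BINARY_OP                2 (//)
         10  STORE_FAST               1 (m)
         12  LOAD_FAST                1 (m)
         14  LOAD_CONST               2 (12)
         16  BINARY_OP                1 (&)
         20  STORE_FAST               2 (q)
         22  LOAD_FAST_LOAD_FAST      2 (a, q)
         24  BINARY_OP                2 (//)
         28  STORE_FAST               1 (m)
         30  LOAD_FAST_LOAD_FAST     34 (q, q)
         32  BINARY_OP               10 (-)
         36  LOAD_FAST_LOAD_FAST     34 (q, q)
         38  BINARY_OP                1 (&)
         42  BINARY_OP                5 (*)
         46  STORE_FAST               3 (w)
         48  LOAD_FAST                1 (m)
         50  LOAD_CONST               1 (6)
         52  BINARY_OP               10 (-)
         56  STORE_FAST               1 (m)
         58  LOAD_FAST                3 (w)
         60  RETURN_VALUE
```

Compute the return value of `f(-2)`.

0

LOAD_CONST → push 6. Stack: [6]
LOAD_FAST a → push -2. Stack: [6, -2]
BINARY_OP // → 6 // -2 = -3. Stack: [-3]
STORE_FAST m → m=-3. Stack: []
LOAD_FAST m → push -3. Stack: [-3]
LOAD_CONST → push 12. Stack: [-3, 12]
BINARY_OP & → -3 & 12 = 12. Stack: [12]
STORE_FAST q → q=12. Stack: []
LOAD_FAST_LOAD_FAST a,q → push -2,12. Stack: [-2, 12]
BINARY_OP // → -2 // 12 = -1. Stack: [-1]
STORE_FAST m → m=-1. Stack: []
LOAD_FAST_LOAD_FAST q,q → push 12,12. Stack: [12, 12]
BINARY_OP - → 12 - 12 = 0. Stack: [0]
LOAD_FAST_LOAD_FAST q,q → push 12,12. Stack: [0, 12, 12]
BINARY_OP & → 12 & 12 = 12. Stack: [0, 12]
BINARY_OP * → 0 * 12 = 0. Stack: [0]
STORE_FAST w → w=0. Stack: []
LOAD_FAST m → push -1. Stack: [-1]
LOAD_CONST → push 6. Stack: [-1, 6]
BINARY_OP - → -1 - 6 = -7. Stack: [-7]
STORE_FAST m → m=-7. Stack: []
LOAD_FAST w → push 0. Stack: [0]
RETURN_VALUE → return 0.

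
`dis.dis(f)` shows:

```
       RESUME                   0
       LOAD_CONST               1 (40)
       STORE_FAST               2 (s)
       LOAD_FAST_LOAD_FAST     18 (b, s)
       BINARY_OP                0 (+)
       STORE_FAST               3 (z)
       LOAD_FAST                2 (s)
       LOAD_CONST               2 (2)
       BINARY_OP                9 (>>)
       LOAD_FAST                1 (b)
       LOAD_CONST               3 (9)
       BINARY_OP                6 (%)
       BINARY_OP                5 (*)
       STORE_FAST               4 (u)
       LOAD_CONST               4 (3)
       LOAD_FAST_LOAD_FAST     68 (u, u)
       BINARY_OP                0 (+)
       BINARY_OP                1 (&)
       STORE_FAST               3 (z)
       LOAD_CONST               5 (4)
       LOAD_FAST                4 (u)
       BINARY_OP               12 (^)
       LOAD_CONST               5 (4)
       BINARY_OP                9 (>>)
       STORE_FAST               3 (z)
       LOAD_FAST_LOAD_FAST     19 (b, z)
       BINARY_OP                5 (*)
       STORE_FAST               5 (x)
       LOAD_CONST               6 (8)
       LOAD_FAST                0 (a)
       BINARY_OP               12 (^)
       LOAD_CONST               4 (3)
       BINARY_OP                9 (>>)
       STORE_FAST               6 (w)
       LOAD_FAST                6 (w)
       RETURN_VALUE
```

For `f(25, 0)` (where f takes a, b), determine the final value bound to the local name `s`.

LOAD_CONST → push 40. Stack: [40]
STORE_FAST s → s=40. Stack: []
LOAD_FAST_LOAD_FAST b,s → push 0,40. Stack: [0, 40]
BINARY_OP + → 0 + 40 = 40. Stack: [40]
STORE_FAST z → z=40. Stack: []
LOAD_FAST s → push 40. Stack: [40]
LOAD_CONST → push 2. Stack: [40, 2]
BINARY_OP >> → 40 >> 2 = 10. Stack: [10]
LOAD_FAST b → push 0. Stack: [10, 0]
LOAD_CONST → push 9. Stack: [10, 0, 9]
BINARY_OP % → 0 % 9 = 0. Stack: [10, 0]
BINARY_OP * → 10 * 0 = 0. Stack: [0]
STORE_FAST u → u=0. Stack: []
LOAD_CONST → push 3. Stack: [3]
LOAD_FAST_LOAD_FAST u,u → push 0,0. Stack: [3, 0, 0]
BINARY_OP + → 0 + 0 = 0. Stack: [3, 0]
BINARY_OP & → 3 & 0 = 0. Stack: [0]
STORE_FAST z → z=0. Stack: []
LOAD_CONST → push 4. Stack: [4]
LOAD_FAST u → push 0. Stack: [4, 0]
BINARY_OP ^ → 4 ^ 0 = 4. Stack: [4]
LOAD_CONST → push 4. Stack: [4, 4]
BINARY_OP >> → 4 >> 4 = 0. Stack: [0]
STORE_FAST z → z=0. Stack: []
LOAD_FAST_LOAD_FAST b,z → push 0,0. Stack: [0, 0]
BINARY_OP * → 0 * 0 = 0. Stack: [0]
STORE_FAST x → x=0. Stack: []
LOAD_CONST → push 8. Stack: [8]
LOAD_FAST a → push 25. Stack: [8, 25]
BINARY_OP ^ → 8 ^ 25 = 17. Stack: [17]
LOAD_CONST → push 3. Stack: [17, 3]
BINARY_OP >> → 17 >> 3 = 2. Stack: [2]
STORE_FAST w → w=2. Stack: []
LOAD_FAST w → push 2. Stack: [2]
RETURN_VALUE → return 2.

40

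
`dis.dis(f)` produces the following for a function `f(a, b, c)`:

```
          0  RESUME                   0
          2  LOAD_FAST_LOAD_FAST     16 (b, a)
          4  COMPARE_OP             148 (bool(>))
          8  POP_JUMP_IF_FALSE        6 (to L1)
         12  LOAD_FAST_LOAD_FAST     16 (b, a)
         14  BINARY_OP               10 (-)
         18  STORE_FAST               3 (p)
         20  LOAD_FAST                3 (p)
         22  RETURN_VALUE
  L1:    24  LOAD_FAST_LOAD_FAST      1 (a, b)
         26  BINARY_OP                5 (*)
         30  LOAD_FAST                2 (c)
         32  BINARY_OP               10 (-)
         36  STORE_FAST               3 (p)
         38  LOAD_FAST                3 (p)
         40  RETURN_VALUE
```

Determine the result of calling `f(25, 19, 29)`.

LOAD_FAST_LOAD_FAST b,a → push 19,25. Stack: [19, 25]
COMPARE_OP bool(>) → 19 vs 25 = False. Stack: [False]
POP_JUMP_IF_FALSE → pop False; jump. Stack: []
LOAD_FAST_LOAD_FAST a,b → push 25,19. Stack: [25, 19]
BINARY_OP * → 25 * 19 = 475. Stack: [475]
LOAD_FAST c → push 29. Stack: [475, 29]
BINARY_OP - → 475 - 29 = 446. Stack: [446]
STORE_FAST p → p=446. Stack: []
LOAD_FAST p → push 446. Stack: [446]
RETURN_VALUE → return 446.

446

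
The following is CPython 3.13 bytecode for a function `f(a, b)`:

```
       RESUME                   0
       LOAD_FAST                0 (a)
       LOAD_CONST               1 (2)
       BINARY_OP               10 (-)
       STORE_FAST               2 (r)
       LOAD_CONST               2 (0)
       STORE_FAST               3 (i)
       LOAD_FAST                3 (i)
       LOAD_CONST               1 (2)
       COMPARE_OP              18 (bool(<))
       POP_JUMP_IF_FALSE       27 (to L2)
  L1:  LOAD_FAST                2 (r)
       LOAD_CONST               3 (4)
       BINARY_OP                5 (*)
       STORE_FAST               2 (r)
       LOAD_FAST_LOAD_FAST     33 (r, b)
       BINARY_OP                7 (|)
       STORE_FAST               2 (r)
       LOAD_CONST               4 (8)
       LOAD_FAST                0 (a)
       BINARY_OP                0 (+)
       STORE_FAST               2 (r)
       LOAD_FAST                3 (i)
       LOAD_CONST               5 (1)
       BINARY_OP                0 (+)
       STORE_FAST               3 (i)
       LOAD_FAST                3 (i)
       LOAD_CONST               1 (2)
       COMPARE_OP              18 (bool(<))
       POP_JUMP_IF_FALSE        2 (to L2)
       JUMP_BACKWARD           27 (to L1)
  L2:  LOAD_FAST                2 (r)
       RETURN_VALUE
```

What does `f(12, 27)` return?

20

LOAD_FAST a → push 12. Stack: [12]
LOAD_CONST → push 2. Stack: [12, 2]
BINARY_OP - → 12 - 2 = 10. Stack: [10]
STORE_FAST r → r=10. Stack: []
LOAD_CONST → push 0. Stack: [0]
STORE_FAST i → i=0. Stack: []
LOAD_FAST i → push 0. Stack: [0]
LOAD_CONST → push 2. Stack: [0, 2]
COMPARE_OP bool(<) → 0 vs 2 = True. Stack: [True]
POP_JUMP_IF_FALSE → pop True; no jump. Stack: []
LOAD_FAST r → push 10. Stack: [10]
LOAD_CONST → push 4. Stack: [10, 4]
BINARY_OP * → 10 * 4 = 40. Stack: [40]
STORE_FAST r → r=40. Stack: []
LOAD_FAST_LOAD_FAST r,b → push 40,27. Stack: [40, 27]
BINARY_OP | → 40 | 27 = 59. Stack: [59]
STORE_FAST r → r=59. Stack: []
LOAD_CONST → push 8. Stack: [8]
LOAD_FAST a → push 12. Stack: [8, 12]
BINARY_OP + → 8 + 12 = 20. Stack: [20]
STORE_FAST r → r=20. Stack: []
LOAD_FAST i → push 0. Stack: [0]
LOAD_CONST → push 1. Stack: [0, 1]
BINARY_OP + → 0 + 1 = 1. Stack: [1]
STORE_FAST i → i=1. Stack: []
LOAD_FAST i → push 1. Stack: [1]
LOAD_CONST → push 2. Stack: [1, 2]
COMPARE_OP bool(<) → 1 vs 2 = True. Stack: [True]
POP_JUMP_IF_FALSE → pop True; no jump. Stack: []
LOAD_FAST r → push 20. Stack: [20]
LOAD_CONST → push 4. Stack: [20, 4]
BINARY_OP * → 20 * 4 = 80. Stack: [80]
STORE_FAST r → r=80. Stack: []
LOAD_FAST_LOAD_FAST r,b → push 80,27. Stack: [80, 27]
BINARY_OP | → 80 | 27 = 91. Stack: [91]
STORE_FAST r → r=91. Stack: []
LOAD_CONST → push 8. Stack: [8]
LOAD_FAST a → push 12. Stack: [8, 12]
BINARY_OP + → 8 + 12 = 20. Stack: [20]
STORE_FAST r → r=20. Stack: []
LOAD_FAST i → push 1. Stack: [1]
LOAD_CONST → push 1. Stack: [1, 1]
BINARY_OP + → 1 + 1 = 2. Stack: [2]
STORE_FAST i → i=2. Stack: []
LOAD_FAST i → push 2. Stack: [2]
LOAD_CONST → push 2. Stack: [2, 2]
COMPARE_OP bool(<) → 2 vs 2 = False. Stack: [False]
POP_JUMP_IF_FALSE → pop False; jump. Stack: []
LOAD_FAST r → push 20. Stack: [20]
RETURN_VALUE → return 20.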